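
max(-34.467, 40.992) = 40.992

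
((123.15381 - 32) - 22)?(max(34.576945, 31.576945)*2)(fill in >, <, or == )<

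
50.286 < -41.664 False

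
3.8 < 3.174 False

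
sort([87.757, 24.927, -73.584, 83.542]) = [-73.584, 24.927, 83.542, 87.757]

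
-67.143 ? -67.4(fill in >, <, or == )>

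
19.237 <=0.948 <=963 False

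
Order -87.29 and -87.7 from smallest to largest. -87.7, -87.29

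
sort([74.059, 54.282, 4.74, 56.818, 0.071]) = [0.071, 4.74, 54.282, 56.818, 74.059]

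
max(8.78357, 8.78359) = 8.78359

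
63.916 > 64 False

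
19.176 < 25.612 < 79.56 True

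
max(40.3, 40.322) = 40.322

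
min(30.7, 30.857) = 30.7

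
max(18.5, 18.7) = 18.7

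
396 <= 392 False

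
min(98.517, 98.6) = 98.517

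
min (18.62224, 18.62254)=18.62224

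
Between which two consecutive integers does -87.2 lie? -88 and -87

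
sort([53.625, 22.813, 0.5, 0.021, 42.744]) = [0.021, 0.5, 22.813, 42.744, 53.625]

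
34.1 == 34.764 False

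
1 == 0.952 False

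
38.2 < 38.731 True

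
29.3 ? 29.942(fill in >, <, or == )<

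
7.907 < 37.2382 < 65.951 True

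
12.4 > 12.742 False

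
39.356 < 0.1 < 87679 False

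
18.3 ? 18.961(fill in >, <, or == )<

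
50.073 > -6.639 True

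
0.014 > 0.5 False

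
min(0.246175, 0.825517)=0.246175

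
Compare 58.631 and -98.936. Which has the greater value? 58.631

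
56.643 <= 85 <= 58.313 False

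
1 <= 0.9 False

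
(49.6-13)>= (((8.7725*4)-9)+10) True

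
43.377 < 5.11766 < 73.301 False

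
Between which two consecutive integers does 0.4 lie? 0 and 1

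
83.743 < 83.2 False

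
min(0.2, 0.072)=0.072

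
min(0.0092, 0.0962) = 0.0092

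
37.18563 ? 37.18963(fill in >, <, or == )<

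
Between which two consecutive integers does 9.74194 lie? 9 and 10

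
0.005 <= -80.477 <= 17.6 False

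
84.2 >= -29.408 True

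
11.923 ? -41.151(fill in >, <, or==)>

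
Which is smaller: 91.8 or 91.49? 91.49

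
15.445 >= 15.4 True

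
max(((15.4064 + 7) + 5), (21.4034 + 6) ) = 27.4064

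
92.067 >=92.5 False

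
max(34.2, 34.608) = 34.608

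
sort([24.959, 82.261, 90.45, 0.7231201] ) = [0.7231201, 24.959, 82.261, 90.45]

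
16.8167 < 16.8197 True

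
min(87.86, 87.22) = 87.22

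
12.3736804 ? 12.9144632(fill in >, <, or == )<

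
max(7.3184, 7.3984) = 7.3984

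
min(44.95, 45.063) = 44.95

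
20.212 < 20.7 True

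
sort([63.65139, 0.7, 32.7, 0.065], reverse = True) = [63.65139, 32.7, 0.7, 0.065]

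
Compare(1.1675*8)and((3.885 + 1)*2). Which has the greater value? ((3.885 + 1)*2)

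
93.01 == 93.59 False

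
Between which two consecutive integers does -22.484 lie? -23 and -22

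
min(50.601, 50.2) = 50.2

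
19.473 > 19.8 False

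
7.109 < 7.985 True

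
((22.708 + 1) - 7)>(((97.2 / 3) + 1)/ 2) True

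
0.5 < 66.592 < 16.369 False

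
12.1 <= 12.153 True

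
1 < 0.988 False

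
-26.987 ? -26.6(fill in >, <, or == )<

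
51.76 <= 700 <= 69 False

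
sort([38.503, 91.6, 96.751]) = [38.503, 91.6, 96.751]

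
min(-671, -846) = -846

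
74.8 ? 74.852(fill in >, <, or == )<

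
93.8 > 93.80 False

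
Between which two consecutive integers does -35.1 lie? -36 and -35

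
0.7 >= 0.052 True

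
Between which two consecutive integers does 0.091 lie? 0 and 1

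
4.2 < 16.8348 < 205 True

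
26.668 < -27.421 False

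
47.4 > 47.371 True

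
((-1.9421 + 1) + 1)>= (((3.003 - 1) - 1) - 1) True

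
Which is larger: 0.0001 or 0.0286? 0.0286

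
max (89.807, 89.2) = 89.807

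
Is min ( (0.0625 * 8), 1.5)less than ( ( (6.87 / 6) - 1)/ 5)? No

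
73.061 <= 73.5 True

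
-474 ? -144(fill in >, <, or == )<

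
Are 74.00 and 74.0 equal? Yes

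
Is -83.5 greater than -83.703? Yes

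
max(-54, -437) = -54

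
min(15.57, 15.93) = 15.57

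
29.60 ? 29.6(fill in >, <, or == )==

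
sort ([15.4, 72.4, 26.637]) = [15.4, 26.637, 72.4]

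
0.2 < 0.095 False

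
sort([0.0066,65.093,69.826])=[0.0066,65.093,69.826]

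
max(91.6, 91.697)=91.697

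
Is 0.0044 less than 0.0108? Yes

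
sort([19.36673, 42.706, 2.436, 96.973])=[2.436, 19.36673, 42.706, 96.973]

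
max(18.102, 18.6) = 18.6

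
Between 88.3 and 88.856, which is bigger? 88.856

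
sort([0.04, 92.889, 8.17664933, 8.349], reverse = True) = [92.889, 8.349, 8.17664933, 0.04]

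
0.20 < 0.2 False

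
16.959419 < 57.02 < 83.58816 True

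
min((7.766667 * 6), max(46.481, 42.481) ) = 46.481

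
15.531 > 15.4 True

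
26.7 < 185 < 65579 True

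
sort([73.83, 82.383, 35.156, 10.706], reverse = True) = [82.383, 73.83, 35.156, 10.706]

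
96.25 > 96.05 True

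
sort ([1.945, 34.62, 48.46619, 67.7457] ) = [1.945, 34.62, 48.46619, 67.7457]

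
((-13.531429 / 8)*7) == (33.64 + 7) False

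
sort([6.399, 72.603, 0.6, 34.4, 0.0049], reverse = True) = [72.603, 34.4, 6.399, 0.6, 0.0049]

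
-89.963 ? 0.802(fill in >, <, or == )<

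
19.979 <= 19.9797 True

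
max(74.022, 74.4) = 74.4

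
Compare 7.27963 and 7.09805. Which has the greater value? 7.27963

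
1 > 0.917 True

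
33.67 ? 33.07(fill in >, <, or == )>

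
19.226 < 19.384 True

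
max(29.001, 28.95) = 29.001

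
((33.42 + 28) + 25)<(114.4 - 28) False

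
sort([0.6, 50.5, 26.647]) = [0.6, 26.647, 50.5]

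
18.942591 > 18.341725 True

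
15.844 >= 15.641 True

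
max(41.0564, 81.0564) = 81.0564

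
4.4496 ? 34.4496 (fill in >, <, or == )<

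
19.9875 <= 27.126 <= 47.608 True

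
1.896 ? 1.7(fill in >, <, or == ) >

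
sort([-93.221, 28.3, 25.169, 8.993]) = [-93.221, 8.993, 25.169, 28.3]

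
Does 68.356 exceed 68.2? Yes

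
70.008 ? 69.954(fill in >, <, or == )>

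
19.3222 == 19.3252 False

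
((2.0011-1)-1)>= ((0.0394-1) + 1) False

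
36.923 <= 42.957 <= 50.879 True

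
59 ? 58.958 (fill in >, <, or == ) >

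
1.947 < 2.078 True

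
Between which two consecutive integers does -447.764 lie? -448 and -447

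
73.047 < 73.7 True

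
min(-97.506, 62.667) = -97.506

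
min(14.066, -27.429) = -27.429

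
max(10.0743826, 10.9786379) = 10.9786379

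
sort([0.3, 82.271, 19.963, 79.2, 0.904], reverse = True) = [82.271, 79.2, 19.963, 0.904, 0.3]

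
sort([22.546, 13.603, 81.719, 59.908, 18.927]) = [13.603, 18.927, 22.546, 59.908, 81.719]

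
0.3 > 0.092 True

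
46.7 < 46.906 True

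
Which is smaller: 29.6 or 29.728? 29.6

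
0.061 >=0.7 False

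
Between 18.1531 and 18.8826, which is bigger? 18.8826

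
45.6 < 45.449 False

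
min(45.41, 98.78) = 45.41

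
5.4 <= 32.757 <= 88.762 True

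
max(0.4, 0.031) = 0.4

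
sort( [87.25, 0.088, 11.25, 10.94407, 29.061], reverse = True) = [87.25, 29.061, 11.25, 10.94407, 0.088]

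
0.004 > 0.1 False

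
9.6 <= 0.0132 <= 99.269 False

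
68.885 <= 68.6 False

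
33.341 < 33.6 True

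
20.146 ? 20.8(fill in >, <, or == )<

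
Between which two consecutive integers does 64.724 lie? 64 and 65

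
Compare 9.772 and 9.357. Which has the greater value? 9.772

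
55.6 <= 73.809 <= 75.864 True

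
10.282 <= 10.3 True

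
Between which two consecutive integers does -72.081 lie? -73 and -72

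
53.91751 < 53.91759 True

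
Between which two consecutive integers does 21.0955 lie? 21 and 22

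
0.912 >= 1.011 False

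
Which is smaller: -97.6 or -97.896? -97.896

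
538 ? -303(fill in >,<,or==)>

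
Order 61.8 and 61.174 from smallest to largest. 61.174, 61.8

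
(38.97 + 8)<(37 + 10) True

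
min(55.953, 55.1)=55.1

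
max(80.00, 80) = 80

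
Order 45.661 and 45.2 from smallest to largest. 45.2, 45.661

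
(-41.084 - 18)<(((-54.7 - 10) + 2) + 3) False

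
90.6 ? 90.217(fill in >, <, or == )>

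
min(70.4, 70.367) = 70.367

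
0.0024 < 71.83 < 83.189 True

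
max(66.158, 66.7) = 66.7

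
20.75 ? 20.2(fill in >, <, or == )>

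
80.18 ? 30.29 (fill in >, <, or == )>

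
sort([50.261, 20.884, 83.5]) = [20.884, 50.261, 83.5]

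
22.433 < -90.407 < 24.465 False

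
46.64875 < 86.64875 True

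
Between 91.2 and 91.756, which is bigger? 91.756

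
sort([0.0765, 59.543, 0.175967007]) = [0.0765, 0.175967007, 59.543]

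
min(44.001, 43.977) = 43.977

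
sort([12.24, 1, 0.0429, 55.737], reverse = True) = [55.737, 12.24, 1, 0.0429]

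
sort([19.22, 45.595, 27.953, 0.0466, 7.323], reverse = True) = [45.595, 27.953, 19.22, 7.323, 0.0466]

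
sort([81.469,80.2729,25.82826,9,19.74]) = [9,19.74,25.82826,80.2729,81.469]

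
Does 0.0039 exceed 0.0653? No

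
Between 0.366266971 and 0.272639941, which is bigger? 0.366266971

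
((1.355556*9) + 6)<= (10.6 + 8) True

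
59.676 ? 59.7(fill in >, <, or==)<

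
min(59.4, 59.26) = 59.26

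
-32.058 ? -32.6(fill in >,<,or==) >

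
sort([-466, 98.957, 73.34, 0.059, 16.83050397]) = [-466, 0.059, 16.83050397, 73.34, 98.957]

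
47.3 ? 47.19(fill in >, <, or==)>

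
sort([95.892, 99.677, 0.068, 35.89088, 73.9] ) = [0.068, 35.89088, 73.9, 95.892, 99.677]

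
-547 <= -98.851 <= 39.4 True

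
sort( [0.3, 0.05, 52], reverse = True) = [52, 0.3, 0.05]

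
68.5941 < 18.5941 False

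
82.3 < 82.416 True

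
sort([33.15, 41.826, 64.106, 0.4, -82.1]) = [-82.1, 0.4, 33.15, 41.826, 64.106]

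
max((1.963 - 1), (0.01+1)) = 1.01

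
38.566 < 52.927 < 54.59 True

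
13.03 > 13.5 False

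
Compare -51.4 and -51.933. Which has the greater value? -51.4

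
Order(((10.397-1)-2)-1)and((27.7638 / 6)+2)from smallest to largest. (((10.397-1)-2)-1), ((27.7638 / 6)+2)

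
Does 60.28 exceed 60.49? No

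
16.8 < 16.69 False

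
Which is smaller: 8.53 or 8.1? 8.1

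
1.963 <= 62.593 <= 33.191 False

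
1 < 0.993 False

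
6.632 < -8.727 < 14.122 False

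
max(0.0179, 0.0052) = 0.0179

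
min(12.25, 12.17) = 12.17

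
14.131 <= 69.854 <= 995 True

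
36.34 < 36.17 False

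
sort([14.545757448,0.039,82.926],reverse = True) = [82.926,14.545757448,0.039]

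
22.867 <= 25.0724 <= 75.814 True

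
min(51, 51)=51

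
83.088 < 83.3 True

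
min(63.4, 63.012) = 63.012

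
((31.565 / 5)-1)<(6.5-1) True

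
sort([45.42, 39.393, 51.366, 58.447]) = [39.393, 45.42, 51.366, 58.447]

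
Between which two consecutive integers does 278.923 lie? 278 and 279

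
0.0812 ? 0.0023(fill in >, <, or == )>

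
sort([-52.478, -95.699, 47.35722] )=[-95.699, -52.478, 47.35722]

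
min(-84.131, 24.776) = -84.131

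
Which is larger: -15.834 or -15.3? -15.3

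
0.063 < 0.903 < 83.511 True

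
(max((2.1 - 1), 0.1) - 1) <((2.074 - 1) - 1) False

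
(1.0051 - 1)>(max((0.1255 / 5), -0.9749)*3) False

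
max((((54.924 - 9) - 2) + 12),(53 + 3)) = 56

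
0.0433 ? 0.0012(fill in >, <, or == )>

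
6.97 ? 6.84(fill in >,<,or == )>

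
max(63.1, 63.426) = 63.426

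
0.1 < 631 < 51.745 False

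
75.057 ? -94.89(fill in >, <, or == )>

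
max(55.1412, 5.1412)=55.1412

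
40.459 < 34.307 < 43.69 False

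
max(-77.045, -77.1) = -77.045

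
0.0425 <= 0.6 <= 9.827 True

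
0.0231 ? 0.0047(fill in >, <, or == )>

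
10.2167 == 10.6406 False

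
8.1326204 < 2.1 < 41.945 False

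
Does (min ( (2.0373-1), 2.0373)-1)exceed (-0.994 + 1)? Yes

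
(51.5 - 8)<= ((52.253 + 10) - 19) False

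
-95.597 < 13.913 True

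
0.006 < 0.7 True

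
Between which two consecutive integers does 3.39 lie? 3 and 4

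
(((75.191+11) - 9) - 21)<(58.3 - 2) True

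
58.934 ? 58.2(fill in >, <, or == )>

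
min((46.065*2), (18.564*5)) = 92.13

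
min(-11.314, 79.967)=-11.314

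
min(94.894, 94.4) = 94.4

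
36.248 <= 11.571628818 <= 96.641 False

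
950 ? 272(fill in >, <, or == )>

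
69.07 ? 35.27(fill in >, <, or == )>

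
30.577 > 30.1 True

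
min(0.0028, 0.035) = 0.0028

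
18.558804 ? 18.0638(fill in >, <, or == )>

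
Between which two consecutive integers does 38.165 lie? 38 and 39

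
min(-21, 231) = -21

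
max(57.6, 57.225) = 57.6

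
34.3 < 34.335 True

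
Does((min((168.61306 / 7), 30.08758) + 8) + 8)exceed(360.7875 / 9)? Yes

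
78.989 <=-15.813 False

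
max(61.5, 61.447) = 61.5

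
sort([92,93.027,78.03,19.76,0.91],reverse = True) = [93.027,92,78.03,19.76,0.91]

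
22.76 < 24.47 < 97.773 True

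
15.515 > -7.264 True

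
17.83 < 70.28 True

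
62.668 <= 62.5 False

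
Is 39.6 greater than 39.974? No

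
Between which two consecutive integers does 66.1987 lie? 66 and 67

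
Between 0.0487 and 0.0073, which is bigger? 0.0487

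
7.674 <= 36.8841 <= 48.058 True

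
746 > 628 True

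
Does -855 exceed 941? No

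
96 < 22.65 False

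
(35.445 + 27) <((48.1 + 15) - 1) False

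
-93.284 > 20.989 False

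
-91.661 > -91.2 False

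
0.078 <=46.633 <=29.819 False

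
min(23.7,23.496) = 23.496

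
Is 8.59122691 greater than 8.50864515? Yes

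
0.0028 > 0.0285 False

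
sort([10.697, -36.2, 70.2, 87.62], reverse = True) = [87.62, 70.2, 10.697, -36.2]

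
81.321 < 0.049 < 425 False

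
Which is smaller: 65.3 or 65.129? 65.129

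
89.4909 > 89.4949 False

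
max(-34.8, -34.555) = -34.555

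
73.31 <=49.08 False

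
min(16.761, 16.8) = 16.761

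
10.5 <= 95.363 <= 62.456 False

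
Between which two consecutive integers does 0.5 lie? 0 and 1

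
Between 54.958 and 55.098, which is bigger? 55.098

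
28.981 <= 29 True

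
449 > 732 False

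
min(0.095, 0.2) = 0.095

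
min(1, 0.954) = 0.954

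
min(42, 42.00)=42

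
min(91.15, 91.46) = 91.15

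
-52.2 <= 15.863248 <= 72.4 True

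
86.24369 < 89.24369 True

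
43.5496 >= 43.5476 True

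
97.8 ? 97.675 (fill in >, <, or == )>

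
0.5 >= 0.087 True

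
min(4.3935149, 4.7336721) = 4.3935149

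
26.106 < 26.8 True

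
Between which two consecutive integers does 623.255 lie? 623 and 624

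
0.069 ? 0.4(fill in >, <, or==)<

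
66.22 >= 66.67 False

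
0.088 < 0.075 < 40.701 False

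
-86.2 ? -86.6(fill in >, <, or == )>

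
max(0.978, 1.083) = 1.083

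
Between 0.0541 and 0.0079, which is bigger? 0.0541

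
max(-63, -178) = -63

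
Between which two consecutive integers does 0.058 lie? 0 and 1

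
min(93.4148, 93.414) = 93.414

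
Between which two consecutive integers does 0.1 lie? 0 and 1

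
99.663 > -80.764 True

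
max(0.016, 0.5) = 0.5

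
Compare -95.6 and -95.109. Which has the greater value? -95.109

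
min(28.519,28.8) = 28.519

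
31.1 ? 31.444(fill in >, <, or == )<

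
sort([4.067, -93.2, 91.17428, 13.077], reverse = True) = [91.17428, 13.077, 4.067, -93.2]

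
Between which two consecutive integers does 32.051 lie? 32 and 33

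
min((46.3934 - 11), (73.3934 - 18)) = 35.3934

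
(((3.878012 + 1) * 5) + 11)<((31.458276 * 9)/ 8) True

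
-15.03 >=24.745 False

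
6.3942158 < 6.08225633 False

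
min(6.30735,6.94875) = 6.30735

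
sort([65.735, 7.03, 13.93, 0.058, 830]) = [0.058, 7.03, 13.93, 65.735, 830]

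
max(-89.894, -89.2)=-89.2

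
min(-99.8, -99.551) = -99.8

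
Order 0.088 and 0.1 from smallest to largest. 0.088, 0.1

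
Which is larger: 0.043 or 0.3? 0.3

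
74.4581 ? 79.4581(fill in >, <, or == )<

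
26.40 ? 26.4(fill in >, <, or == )==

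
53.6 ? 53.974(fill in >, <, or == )<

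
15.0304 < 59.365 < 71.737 True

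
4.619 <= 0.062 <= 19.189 False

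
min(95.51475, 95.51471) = 95.51471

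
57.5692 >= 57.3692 True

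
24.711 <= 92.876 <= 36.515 False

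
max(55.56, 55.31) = 55.56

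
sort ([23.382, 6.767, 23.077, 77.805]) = [6.767, 23.077, 23.382, 77.805]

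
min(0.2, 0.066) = 0.066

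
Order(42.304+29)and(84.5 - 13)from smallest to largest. (42.304+29),(84.5 - 13)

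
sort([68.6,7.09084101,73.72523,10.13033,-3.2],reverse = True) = [73.72523,68.6,10.13033,7.09084101,-3.2]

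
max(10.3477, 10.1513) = 10.3477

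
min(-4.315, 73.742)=-4.315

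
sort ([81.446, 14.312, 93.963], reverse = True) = [93.963, 81.446, 14.312]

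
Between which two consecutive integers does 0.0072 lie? 0 and 1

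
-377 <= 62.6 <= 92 True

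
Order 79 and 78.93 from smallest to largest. 78.93, 79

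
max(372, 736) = 736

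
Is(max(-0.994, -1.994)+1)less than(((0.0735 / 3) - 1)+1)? Yes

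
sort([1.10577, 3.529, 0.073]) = [0.073, 1.10577, 3.529]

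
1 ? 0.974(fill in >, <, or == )>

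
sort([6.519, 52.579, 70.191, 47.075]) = [6.519, 47.075, 52.579, 70.191]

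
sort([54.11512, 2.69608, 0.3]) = [0.3, 2.69608, 54.11512]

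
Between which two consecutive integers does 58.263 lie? 58 and 59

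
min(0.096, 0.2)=0.096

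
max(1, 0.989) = 1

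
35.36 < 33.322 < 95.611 False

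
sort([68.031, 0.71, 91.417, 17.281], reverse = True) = [91.417, 68.031, 17.281, 0.71]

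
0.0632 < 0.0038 False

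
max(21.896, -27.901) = 21.896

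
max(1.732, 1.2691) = 1.732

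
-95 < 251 True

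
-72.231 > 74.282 False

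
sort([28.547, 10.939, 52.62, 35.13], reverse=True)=[52.62, 35.13, 28.547, 10.939]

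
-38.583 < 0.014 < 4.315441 True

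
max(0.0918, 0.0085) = 0.0918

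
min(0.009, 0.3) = 0.009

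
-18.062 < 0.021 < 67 True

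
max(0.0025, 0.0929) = 0.0929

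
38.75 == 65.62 False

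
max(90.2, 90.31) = 90.31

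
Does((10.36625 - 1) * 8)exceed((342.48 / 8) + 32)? Yes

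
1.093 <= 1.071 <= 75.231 False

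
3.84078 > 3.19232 True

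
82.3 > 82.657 False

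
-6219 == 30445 False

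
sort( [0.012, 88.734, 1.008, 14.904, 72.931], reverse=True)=[88.734, 72.931, 14.904, 1.008, 0.012]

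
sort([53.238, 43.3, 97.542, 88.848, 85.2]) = [43.3, 53.238, 85.2, 88.848, 97.542]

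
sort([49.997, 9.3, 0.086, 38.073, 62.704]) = [0.086, 9.3, 38.073, 49.997, 62.704]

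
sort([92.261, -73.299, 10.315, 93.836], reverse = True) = [93.836, 92.261, 10.315, -73.299]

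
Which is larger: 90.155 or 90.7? 90.7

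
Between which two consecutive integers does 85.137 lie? 85 and 86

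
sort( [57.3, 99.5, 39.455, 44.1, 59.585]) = [39.455, 44.1, 57.3, 59.585, 99.5]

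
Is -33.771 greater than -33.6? No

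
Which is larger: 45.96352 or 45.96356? 45.96356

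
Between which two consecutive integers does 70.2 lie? 70 and 71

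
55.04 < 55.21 True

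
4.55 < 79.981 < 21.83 False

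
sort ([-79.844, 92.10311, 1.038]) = [-79.844, 1.038, 92.10311]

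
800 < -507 False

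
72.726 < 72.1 False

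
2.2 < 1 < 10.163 False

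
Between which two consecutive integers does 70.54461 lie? 70 and 71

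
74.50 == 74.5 True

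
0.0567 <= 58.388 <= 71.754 True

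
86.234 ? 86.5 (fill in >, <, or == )<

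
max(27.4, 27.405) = 27.405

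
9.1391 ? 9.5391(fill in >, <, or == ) <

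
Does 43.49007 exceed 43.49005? Yes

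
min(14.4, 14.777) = 14.4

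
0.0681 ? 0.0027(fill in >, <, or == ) >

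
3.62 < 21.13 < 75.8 True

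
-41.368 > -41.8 True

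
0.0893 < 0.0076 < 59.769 False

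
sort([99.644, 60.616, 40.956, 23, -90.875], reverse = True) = [99.644, 60.616, 40.956, 23, -90.875]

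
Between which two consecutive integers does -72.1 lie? -73 and -72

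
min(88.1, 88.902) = 88.1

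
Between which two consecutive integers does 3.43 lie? 3 and 4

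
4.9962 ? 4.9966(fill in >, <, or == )<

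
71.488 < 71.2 False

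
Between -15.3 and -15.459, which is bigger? -15.3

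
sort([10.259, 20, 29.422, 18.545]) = [10.259, 18.545, 20, 29.422]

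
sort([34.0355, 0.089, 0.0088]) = [0.0088, 0.089, 34.0355]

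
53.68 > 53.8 False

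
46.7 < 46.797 True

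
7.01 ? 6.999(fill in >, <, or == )>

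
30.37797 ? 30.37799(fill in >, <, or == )<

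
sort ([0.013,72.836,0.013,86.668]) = [0.013,0.013,72.836,86.668]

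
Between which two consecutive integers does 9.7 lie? 9 and 10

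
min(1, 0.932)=0.932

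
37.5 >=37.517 False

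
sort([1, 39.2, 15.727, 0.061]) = [0.061, 1, 15.727, 39.2]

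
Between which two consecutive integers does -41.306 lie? -42 and -41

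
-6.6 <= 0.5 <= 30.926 True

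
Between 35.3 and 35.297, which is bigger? 35.3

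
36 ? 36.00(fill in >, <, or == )==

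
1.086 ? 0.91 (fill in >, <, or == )>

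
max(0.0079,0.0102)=0.0102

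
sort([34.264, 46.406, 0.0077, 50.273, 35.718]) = [0.0077, 34.264, 35.718, 46.406, 50.273]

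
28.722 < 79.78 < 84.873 True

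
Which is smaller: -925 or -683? -925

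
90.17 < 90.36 True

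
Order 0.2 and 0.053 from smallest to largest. 0.053, 0.2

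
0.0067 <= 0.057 True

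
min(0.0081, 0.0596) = 0.0081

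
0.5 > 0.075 True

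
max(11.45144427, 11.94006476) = 11.94006476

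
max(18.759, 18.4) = 18.759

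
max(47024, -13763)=47024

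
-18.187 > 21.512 False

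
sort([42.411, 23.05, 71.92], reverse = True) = [71.92, 42.411, 23.05]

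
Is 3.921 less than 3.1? No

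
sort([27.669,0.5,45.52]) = [0.5,27.669,45.52]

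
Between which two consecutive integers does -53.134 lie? -54 and -53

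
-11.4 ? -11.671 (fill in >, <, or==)>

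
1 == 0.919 False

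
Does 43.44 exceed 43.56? No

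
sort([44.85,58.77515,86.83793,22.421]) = [22.421,44.85,58.77515,86.83793]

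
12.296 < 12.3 True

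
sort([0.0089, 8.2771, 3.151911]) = [0.0089, 3.151911, 8.2771]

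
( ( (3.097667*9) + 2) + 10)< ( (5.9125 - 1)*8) False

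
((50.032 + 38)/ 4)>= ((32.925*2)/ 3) True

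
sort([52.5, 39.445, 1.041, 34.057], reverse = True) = [52.5, 39.445, 34.057, 1.041]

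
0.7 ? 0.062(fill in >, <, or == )>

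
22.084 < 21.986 False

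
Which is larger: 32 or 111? 111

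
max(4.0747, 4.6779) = 4.6779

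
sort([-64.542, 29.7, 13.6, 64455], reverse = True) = [64455, 29.7, 13.6, -64.542]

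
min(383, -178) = -178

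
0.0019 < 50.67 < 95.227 True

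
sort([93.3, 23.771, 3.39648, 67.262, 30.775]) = [3.39648, 23.771, 30.775, 67.262, 93.3]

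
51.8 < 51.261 False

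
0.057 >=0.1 False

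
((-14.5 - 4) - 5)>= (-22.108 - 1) False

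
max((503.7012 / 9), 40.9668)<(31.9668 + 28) True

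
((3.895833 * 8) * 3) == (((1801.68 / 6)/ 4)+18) False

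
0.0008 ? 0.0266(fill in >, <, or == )<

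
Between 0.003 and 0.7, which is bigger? 0.7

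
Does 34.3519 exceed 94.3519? No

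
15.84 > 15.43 True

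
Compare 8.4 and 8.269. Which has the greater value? 8.4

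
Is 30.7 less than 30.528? No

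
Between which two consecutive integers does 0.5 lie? 0 and 1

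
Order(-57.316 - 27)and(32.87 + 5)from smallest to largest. (-57.316 - 27), (32.87 + 5)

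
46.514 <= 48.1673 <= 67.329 True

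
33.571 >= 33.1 True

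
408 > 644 False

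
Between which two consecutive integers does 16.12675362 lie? 16 and 17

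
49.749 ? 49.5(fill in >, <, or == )>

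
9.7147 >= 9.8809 False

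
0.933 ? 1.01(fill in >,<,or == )<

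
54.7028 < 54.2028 False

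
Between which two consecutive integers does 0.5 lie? 0 and 1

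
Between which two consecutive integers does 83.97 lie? 83 and 84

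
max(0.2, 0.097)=0.2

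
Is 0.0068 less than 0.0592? Yes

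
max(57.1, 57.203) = 57.203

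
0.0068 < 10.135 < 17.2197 True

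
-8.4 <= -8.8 False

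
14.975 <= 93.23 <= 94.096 True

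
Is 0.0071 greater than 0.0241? No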